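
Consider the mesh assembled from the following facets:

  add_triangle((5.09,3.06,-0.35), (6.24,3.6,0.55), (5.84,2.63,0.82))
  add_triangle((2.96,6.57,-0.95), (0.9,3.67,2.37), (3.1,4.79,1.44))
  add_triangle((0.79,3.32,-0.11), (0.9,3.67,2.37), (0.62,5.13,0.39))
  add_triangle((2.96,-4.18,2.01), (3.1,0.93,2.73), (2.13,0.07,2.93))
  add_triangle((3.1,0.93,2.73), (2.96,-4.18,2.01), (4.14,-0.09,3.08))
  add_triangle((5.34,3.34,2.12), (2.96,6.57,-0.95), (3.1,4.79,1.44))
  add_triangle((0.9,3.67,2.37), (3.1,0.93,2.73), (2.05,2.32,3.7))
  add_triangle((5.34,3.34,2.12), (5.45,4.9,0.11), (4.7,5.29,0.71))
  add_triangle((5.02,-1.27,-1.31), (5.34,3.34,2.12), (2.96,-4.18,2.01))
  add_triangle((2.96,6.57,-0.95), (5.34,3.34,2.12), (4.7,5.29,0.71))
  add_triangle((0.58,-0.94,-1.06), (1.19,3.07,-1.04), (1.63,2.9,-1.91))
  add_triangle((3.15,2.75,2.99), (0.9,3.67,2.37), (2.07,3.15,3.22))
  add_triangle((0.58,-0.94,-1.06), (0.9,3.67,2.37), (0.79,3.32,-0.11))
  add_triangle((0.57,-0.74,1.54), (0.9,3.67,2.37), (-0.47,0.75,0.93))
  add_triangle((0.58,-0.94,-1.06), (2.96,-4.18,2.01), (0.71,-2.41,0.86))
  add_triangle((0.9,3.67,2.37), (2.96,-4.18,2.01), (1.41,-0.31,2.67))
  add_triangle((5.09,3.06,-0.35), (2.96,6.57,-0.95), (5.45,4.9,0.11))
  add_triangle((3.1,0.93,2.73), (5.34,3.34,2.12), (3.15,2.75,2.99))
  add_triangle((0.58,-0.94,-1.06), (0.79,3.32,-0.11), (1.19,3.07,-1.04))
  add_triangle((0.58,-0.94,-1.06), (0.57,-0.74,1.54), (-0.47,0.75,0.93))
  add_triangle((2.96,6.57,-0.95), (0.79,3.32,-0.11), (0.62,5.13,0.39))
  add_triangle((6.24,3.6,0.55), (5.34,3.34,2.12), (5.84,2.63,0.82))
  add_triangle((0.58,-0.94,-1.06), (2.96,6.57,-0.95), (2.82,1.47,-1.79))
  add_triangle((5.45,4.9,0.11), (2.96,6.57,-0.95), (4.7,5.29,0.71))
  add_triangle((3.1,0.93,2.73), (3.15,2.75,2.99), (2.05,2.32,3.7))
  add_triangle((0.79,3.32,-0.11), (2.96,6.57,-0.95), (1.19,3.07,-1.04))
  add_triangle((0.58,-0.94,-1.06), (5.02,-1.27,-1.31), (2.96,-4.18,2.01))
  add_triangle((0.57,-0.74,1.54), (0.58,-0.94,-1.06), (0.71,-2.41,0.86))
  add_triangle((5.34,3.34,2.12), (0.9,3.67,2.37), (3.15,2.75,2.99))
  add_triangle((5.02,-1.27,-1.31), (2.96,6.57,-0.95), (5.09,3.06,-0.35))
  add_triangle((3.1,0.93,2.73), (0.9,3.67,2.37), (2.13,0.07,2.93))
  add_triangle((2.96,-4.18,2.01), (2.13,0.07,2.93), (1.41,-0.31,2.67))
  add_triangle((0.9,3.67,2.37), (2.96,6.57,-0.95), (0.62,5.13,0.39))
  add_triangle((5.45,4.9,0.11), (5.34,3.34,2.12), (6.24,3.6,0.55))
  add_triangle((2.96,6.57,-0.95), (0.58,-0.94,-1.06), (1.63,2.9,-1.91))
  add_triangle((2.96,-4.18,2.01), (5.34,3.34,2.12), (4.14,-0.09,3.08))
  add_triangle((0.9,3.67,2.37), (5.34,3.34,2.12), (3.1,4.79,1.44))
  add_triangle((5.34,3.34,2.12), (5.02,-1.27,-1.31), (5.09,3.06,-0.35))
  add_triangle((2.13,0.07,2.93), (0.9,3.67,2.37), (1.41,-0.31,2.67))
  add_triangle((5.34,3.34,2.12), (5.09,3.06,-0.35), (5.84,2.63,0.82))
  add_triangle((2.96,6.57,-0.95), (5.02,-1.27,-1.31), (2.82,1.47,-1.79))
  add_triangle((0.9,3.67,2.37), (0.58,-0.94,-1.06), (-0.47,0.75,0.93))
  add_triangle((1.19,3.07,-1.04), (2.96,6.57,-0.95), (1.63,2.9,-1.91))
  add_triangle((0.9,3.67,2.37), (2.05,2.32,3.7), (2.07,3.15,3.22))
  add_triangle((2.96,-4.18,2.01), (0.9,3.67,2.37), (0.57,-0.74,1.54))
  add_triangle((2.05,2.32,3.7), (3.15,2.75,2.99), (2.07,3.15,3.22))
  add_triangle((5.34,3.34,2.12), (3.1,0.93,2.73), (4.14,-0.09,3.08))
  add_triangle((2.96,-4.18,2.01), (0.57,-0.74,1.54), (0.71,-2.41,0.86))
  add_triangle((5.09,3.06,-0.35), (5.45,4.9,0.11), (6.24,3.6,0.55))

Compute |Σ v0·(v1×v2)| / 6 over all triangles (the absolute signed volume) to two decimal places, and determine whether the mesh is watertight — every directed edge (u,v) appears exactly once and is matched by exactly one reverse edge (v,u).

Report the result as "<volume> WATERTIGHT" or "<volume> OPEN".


109.65 OPEN

Per-triangle v0·(v1×v2)/6:
  t1: +0.5748
  t2: +4.7513
  t3: -0.8364
  t4: +2.9359
  t5: +1.0711
  t6: +6.2713
  t7: -1.9387
  t8: +2.7617
  t9: +21.0067
  t10: +0.4091
  t11: -0.0914
  t12: +0.8320
  t13: -1.1241
  t14: +1.0120
  t15: +1.0320
  t16: -2.7156
  t17: +2.9981
  t18: +2.6025
  t19: -0.1398
  t20: +0.0042
  t21: +0.1893
  t22: +1.3503
  t23: +1.0923
  t24: +3.1602
  t25: +1.5767
  t26: +0.5389
  t27: +4.4552
  t28: -0.3526
  t29: +3.4133
  t30: +6.6363
  t31: +2.3157
  t32: +1.3699
  t33: +4.4380
  t34: +3.1115
  t35: +1.2144
  t36: +5.7196
  t37: +4.5283
  t38: +8.9412
  t39: +1.0872
  t40: -1.9930
  t41: +6.1303
  t42: -0.0398
  t43: +0.5264
  t44: +0.6732
  t45: +2.7540
  t46: +0.8872
  t47: +2.2855
  t48: +0.8126
  t49: +1.4108
Σ = +109.6492 → |volume| = 109.65

Directed edges: 147 total; 3 unmatched, e.g. (2.82,1.47,-1.79)→(0.58,-0.94,-1.06) → open.


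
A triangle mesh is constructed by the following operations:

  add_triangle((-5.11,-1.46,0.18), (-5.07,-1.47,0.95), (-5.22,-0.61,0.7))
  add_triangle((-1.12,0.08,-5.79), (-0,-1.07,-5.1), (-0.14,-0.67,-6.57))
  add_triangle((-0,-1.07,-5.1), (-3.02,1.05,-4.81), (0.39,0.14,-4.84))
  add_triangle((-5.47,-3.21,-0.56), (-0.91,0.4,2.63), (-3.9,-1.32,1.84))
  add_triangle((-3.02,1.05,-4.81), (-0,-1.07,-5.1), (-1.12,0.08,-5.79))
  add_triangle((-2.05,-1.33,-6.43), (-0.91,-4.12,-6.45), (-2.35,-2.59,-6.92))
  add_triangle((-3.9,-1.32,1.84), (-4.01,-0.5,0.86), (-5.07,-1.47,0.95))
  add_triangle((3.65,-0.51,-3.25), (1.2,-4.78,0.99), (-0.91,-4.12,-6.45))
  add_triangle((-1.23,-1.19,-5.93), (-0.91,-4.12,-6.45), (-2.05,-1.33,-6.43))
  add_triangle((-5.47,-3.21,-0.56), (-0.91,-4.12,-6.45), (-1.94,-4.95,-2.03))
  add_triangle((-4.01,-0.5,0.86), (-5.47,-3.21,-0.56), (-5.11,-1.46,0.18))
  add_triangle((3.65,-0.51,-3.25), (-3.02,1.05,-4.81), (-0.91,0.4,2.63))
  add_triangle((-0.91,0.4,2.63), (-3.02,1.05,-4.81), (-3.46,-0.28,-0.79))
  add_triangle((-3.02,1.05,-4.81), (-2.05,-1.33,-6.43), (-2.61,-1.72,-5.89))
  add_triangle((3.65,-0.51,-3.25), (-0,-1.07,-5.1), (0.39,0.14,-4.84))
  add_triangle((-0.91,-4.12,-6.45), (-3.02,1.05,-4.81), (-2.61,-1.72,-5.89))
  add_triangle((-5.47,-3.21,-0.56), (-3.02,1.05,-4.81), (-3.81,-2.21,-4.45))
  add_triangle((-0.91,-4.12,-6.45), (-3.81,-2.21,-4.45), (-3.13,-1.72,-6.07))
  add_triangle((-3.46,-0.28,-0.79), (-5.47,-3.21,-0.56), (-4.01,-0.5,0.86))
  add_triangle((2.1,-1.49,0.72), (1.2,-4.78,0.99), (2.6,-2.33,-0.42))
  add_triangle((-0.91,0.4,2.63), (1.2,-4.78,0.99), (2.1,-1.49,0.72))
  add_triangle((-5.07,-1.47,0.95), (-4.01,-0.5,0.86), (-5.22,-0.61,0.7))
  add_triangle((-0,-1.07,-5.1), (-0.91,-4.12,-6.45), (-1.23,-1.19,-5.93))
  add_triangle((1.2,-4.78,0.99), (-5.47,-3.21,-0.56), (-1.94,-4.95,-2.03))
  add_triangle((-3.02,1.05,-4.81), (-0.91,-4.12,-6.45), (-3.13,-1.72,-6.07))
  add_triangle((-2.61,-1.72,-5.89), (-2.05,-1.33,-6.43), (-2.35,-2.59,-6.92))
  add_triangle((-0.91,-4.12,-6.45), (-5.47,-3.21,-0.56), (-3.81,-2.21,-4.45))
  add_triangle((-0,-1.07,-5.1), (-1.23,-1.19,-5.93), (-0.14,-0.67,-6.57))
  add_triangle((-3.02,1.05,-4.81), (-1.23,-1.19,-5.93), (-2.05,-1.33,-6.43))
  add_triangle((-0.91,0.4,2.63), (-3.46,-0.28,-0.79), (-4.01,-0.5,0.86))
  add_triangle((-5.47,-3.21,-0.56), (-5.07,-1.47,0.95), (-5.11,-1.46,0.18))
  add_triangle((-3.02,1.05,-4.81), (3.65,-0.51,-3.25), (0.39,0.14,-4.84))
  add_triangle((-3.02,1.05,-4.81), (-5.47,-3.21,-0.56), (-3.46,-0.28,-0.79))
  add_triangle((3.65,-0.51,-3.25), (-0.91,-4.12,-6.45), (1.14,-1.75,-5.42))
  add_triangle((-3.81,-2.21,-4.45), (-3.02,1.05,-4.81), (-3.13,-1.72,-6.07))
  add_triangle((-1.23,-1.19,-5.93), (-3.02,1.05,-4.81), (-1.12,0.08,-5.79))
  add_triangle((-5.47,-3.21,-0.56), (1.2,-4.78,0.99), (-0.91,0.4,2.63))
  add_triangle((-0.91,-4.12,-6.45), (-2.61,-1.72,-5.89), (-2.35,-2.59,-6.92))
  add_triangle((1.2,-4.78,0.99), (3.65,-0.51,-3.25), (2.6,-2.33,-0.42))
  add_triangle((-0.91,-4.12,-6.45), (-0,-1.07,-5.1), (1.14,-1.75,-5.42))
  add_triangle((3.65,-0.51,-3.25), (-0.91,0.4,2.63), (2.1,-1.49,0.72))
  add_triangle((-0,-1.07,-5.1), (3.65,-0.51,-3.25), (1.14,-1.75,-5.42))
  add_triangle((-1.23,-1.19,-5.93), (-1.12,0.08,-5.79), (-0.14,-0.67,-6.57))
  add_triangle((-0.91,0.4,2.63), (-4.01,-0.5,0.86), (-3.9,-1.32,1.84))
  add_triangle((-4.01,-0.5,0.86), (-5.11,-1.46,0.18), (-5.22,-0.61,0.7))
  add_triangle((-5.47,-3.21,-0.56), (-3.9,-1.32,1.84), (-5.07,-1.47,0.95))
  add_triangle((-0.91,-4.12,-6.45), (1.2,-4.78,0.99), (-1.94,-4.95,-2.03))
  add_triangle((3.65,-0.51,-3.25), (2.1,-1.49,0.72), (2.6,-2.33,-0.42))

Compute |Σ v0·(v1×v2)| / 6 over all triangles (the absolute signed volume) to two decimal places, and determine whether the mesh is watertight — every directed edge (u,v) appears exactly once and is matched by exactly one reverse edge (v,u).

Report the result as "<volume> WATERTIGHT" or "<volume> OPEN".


183.07 WATERTIGHT

Per-triangle v0·(v1×v2)/6:
  t1: +0.5885
  t2: -0.5203
  t3: +3.6487
  t4: +0.4981
  t5: -1.3633
  t6: +1.8527
  t7: +0.6385
  t8: +25.6896
  t9: +2.0171
  t10: +16.1018
  t11: -0.5943
  t12: +1.9399
  t13: +3.2436
  t14: +2.4037
  t15: +3.5278
  t16: -2.7435
  t17: +10.3400
  t18: +5.8338
  t19: +2.7638
  t20: +1.9015
  t21: +3.9955
  t22: +0.2387
  t23: +2.9345
  t24: +12.1697
  t25: +4.6460
  t26: +0.8318
  t27: +13.4226
  t28: +0.7342
  t29: +1.5059
  t30: +0.7722
  t31: +1.0959
  t32: +0.8292
  t33: +6.0613
  t34: +4.3553
  t35: +4.2174
  t36: +2.6435
  t37: +14.3536
  t38: +0.4843
  t39: +2.8544
  t40: +3.1550
  t41: +1.7545
  t42: +2.0679
  t43: +1.4489
  t44: +1.7011
  t45: -0.2557
  t46: +1.7756
  t47: +13.7854
  t48: +1.7191
Σ = +183.0655 → |volume| = 183.07

Directed edges: 144 total, each appears once with its reverse present → watertight.


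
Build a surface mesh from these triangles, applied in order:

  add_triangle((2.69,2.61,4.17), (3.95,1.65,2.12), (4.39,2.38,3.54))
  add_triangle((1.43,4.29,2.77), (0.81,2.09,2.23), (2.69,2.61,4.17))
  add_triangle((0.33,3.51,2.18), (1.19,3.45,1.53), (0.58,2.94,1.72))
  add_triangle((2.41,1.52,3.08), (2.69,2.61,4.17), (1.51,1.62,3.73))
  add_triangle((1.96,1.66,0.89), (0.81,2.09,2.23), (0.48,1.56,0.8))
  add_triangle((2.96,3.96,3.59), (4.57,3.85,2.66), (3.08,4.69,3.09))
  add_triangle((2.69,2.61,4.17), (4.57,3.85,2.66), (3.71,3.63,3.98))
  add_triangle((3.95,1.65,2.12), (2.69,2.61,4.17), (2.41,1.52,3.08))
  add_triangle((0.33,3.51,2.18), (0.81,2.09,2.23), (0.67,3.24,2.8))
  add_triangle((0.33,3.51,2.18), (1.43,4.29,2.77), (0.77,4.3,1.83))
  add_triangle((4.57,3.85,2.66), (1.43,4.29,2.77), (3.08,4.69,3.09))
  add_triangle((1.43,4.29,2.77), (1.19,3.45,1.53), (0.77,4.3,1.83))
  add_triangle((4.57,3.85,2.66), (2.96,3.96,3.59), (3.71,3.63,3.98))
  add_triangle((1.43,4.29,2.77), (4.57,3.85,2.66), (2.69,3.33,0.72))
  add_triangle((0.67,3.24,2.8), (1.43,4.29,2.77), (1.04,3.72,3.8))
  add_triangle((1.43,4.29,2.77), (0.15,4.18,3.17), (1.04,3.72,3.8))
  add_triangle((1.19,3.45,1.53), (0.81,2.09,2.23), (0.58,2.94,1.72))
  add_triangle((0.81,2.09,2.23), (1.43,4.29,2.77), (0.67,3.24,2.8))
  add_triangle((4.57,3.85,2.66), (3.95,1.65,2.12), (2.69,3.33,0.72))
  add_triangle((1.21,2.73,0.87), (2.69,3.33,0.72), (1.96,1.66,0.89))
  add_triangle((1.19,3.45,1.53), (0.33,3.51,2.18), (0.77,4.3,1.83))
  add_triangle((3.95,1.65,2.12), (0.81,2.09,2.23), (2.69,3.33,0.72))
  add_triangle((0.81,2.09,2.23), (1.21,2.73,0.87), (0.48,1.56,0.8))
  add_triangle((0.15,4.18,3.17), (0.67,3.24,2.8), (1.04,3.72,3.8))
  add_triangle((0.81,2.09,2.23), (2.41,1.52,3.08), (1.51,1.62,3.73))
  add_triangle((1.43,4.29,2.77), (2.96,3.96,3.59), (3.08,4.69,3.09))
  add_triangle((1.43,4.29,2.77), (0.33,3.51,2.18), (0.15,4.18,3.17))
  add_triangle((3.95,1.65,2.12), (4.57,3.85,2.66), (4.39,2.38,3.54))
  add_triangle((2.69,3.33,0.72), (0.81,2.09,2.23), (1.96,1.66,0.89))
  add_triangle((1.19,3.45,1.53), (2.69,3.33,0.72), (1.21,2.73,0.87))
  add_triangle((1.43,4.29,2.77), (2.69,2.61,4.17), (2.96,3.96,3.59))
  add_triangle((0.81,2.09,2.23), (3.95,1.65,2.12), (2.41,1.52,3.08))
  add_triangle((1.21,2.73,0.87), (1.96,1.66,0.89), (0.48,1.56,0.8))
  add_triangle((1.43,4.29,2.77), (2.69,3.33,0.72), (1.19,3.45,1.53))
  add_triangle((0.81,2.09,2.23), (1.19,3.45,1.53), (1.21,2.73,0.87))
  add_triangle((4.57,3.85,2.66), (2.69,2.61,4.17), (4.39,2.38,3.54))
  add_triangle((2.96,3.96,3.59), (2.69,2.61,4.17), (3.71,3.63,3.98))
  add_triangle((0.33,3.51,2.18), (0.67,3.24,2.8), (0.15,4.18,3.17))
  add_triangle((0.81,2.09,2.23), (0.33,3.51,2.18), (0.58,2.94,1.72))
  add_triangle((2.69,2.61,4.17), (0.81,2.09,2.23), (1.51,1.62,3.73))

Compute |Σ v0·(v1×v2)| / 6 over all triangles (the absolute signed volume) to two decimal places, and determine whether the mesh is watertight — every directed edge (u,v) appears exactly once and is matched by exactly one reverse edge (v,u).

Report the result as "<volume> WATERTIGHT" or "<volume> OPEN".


Per-triangle v0·(v1×v2)/6:
  t1: -0.1781
  t2: +0.9445
  t3: -0.0552
  t4: +0.4641
  t5: -0.4347
  t6: +1.5308
  t7: +0.5240
  t8: +0.8269
  t9: -0.0835
  t10: +0.5275
  t11: -0.0437
  t12: +0.3579
  t13: +1.3159
  t14: +3.5575
  t15: -0.3086
  t16: +1.1755
  t17: -0.3466
  t18: +0.3155
  t19: +1.2258
  t20: -0.3895
  t21: -0.2946
  t22: -3.4422
  t23: +0.1344
  t24: -0.1611
  t25: -0.8214
  t26: +1.0479
  t27: +0.3597
  t28: +1.4382
  t29: +0.8698
  t30: +0.1852
  t31: +1.5693
  t32: -1.4535
  t33: -0.2034
  t34: +0.7472
  t35: -0.2185
  t36: +2.8730
  t37: +0.8504
  t38: -0.2346
  t39: -0.2035
  t40: +0.7446
Σ = +14.7126 → |volume| = 14.71

Directed edges: 120 total, each appears once with its reverse present → watertight.

14.71 WATERTIGHT


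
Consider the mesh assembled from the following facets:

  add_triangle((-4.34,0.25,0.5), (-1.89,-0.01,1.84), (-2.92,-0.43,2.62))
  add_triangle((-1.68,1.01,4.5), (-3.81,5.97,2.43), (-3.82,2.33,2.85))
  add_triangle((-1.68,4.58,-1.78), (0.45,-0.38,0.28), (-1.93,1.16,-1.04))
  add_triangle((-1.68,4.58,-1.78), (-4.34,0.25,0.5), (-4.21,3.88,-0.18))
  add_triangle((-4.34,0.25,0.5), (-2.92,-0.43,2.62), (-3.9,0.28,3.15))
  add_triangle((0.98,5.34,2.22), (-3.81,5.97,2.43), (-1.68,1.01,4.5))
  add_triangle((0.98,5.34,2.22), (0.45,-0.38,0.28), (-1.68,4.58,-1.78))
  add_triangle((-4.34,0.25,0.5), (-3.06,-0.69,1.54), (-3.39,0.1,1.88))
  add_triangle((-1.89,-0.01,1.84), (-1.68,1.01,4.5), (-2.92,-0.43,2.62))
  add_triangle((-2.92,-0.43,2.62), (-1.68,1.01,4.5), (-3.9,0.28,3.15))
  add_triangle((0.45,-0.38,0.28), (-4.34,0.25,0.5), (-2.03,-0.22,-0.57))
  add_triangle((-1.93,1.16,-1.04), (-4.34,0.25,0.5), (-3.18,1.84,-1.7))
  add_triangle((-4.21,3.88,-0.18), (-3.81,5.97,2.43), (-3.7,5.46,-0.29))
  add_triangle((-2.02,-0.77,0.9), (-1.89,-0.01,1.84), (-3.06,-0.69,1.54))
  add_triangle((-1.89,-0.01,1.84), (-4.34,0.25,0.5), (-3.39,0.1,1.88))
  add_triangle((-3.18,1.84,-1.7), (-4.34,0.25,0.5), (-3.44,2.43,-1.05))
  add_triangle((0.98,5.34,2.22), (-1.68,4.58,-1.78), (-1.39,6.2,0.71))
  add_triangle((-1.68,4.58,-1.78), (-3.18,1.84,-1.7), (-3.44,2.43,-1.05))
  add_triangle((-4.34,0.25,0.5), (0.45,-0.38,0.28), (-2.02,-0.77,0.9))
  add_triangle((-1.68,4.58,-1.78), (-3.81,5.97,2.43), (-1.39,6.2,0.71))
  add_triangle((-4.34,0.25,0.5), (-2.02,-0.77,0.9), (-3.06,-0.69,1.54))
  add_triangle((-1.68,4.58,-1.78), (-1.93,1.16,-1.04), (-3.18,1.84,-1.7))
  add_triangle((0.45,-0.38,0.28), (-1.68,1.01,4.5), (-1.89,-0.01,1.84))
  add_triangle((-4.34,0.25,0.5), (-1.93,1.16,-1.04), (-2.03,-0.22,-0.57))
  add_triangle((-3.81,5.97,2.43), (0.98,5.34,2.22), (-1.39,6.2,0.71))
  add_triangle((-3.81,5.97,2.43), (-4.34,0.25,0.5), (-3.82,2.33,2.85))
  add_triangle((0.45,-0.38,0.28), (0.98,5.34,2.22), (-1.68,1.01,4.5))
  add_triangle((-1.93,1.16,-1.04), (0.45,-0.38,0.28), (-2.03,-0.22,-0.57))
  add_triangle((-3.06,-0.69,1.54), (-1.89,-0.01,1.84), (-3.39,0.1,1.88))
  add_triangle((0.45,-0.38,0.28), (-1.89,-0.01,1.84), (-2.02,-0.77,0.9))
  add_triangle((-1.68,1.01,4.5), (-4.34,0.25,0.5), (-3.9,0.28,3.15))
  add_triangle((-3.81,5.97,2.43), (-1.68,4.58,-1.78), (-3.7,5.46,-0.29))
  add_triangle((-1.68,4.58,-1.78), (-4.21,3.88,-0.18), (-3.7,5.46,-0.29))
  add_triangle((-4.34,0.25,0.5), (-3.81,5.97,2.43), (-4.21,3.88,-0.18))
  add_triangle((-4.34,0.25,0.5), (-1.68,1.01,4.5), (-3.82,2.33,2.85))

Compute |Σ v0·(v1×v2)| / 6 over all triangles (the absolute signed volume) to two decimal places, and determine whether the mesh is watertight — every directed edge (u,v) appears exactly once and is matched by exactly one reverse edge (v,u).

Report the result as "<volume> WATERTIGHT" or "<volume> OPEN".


91.45 OPEN

Per-triangle v0·(v1×v2)/6:
  t1: -0.5056
  t2: +7.5326
  t3: -0.0123
  t4: +3.0361
  t5: +1.2600
  t6: +17.9000
  t7: +0.7216
  t8: +0.8515
  t9: -0.3026
  t10: +1.4580
  t11: +0.2868
  t12: -0.0548
  t13: +3.9571
  t14: +0.1178
  t15: -0.0163
  t16: +1.6026
  t17: +4.0989
  t18: +1.7142
  t19: -0.0419
  t20: +7.0643
  t21: +0.3432
  t22: -0.0045
  t23: +0.5755
  t24: +0.9175
  t25: +8.0368
  t26: +6.9854
  t27: +2.6144
  t28: +0.0011
  t29: +0.3549
  t30: +0.3002
  t31: +1.6116
  t32: +3.8884
  t33: +2.1767
  t34: +8.0049
  t35: +4.9806
Σ = +91.4547 → |volume| = 91.45

Directed edges: 105 total; 3 unmatched, e.g. (-1.68,4.58,-1.78)→(-4.34,0.25,0.5) → open.


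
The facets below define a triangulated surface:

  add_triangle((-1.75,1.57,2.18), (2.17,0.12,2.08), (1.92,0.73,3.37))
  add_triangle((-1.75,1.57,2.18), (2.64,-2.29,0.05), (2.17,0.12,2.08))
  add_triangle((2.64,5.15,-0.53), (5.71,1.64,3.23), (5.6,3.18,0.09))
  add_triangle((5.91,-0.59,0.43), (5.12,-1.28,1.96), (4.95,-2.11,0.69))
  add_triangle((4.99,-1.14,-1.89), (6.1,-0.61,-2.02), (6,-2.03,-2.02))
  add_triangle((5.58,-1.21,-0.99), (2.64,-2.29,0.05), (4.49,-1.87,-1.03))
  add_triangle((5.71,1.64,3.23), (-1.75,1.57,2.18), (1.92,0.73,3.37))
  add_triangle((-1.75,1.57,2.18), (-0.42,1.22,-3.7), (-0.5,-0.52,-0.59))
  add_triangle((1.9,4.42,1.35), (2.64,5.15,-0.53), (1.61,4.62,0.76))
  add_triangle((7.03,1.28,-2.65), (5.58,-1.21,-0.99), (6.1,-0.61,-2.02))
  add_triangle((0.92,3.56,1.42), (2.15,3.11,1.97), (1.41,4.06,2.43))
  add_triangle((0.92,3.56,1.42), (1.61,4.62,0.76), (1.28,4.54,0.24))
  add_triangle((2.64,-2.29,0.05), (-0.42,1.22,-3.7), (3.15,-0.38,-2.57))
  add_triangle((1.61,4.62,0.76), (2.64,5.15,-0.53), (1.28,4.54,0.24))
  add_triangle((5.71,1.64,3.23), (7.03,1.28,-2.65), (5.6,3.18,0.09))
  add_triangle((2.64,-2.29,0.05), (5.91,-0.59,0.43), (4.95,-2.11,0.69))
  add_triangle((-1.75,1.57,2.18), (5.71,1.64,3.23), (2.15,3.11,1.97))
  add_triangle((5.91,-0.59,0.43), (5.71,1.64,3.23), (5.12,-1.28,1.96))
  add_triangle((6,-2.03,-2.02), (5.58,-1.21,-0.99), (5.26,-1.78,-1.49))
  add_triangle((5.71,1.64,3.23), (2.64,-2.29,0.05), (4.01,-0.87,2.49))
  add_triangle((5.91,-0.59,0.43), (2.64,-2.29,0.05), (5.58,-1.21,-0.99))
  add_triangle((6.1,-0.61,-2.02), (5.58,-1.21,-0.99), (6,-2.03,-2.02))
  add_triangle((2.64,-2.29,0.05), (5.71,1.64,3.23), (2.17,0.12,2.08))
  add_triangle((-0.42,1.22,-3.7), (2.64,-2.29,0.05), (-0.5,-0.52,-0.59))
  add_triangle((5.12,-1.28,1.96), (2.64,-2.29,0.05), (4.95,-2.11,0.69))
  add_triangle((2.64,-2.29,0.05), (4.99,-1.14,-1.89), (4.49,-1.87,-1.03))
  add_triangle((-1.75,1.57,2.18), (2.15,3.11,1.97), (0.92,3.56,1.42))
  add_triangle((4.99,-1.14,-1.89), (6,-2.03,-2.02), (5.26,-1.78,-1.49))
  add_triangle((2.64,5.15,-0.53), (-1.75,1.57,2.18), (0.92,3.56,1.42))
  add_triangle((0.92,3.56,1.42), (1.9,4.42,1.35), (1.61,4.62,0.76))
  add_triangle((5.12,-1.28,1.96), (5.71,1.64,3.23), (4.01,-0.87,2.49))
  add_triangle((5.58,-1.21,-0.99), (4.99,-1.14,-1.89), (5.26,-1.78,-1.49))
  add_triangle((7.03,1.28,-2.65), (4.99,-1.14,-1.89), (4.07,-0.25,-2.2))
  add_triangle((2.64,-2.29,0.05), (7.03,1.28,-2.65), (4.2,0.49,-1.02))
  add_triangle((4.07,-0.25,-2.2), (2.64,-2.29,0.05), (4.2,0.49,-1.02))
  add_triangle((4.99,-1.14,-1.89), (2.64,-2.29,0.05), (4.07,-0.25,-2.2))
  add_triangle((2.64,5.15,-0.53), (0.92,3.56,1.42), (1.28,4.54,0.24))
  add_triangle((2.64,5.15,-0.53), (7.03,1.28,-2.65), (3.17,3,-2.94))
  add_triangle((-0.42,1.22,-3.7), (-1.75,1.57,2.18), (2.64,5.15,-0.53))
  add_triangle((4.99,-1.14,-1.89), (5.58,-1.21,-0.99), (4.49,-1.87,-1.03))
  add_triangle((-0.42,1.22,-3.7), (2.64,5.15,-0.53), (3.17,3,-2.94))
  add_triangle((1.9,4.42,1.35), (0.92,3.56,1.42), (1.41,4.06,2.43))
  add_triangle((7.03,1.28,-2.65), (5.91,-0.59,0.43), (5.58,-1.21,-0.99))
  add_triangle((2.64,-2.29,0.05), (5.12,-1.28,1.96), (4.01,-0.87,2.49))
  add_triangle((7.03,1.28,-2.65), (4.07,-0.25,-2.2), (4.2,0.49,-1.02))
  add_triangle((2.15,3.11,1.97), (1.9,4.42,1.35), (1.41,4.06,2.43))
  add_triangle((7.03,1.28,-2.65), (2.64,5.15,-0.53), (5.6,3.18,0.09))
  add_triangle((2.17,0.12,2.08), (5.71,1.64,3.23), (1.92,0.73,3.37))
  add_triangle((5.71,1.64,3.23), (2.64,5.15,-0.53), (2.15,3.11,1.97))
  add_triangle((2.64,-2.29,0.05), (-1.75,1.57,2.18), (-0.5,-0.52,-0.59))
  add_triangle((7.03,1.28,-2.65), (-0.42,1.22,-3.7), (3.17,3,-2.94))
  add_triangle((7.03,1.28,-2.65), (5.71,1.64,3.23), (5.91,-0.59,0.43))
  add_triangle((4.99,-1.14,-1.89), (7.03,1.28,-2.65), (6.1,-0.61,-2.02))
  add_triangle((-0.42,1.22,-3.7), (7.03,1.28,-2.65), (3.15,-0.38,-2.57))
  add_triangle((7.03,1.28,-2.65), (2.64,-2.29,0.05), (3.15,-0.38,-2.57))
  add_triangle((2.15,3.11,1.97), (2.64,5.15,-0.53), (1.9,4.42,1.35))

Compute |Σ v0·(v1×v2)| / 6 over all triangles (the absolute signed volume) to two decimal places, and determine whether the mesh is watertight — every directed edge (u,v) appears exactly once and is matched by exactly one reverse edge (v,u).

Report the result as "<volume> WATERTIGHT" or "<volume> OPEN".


Per-triangle v0·(v1×v2)/6:
  t1: -0.0518
  t2: +1.9032
  t3: +9.8373
  t4: +2.2768
  t5: +0.3238
  t6: +0.8049
  t7: +3.9663
  t8: +1.4913
  t9: +0.7869
  t10: +1.5159
  t11: -0.4913
  t12: +0.3192
  t13: +2.8314
  t14: +0.6503
  t15: +12.0760
  t16: +0.8845
  t17: +6.0323
  t18: +5.5873
  t19: +0.1907
  t20: -3.4201
  t21: +2.6951
  t22: +1.2691
  t23: +3.1643
  t24: +1.7679
  t25: +0.9607
  t26: +0.2037
  t27: +2.1742
  t28: -0.1539
  t29: +2.0985
  t30: +0.3849
  t31: +2.3815
  t32: -0.5674
  t33: +1.5876
  t34: +1.4920
  t35: -2.5540
  t36: +0.3302
  t37: -1.0565
  t38: +10.8674
  t39: +9.9394
  t40: +0.8249
  t41: +7.3685
  t42: +0.4528
  t43: +4.7584
  t44: +1.2196
  t45: -0.8683
  t46: +0.9647
  t47: +10.8637
  t48: +1.2387
  t49: +7.9500
  t50: +0.9154
  t51: +8.3020
  t52: +12.3764
  t53: +0.6888
  t54: +6.4108
  t55: +5.6560
  t56: +1.5800
Σ = +155.2021 → |volume| = 155.20

Directed edges: 168 total, each appears once with its reverse present → watertight.

155.20 WATERTIGHT


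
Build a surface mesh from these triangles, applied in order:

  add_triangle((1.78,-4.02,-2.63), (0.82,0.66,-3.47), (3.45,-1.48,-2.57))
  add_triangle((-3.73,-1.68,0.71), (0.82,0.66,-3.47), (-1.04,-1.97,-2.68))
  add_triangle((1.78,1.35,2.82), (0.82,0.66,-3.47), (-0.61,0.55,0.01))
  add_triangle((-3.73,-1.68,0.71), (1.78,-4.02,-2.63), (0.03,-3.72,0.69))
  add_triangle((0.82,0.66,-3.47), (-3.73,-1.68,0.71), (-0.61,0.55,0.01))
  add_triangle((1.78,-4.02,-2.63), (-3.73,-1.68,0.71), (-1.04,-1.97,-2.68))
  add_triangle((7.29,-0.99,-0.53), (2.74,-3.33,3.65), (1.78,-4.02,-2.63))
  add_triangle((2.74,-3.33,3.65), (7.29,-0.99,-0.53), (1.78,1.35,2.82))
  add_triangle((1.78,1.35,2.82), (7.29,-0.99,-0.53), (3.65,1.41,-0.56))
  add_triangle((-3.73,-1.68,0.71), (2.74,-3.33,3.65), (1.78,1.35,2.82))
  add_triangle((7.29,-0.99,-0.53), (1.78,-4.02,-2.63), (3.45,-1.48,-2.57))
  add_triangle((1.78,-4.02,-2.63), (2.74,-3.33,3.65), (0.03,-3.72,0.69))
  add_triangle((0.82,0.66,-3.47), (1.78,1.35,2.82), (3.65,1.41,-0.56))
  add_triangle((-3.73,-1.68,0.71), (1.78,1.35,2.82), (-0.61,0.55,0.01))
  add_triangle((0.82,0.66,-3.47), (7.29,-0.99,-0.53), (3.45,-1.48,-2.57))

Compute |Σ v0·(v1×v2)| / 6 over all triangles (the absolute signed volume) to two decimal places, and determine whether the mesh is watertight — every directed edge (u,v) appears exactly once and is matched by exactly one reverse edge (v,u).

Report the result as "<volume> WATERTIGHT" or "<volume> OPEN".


Per-triangle v0·(v1×v2)/6:
  t1: +6.1122
  t2: +3.6135
  t3: +1.4438
  t4: +7.4032
  t5: +1.6799
  t6: +6.4879
  t7: +26.6569
  t8: +18.0439
  t9: +7.3989
  t10: +10.3846
  t11: +7.5733
  t12: +8.9639
  t13: +1.9934
  t14: +1.6557
  t15: +6.3647
Σ = +115.7759 → |volume| = 115.78

Directed edges: 45 total; 9 unmatched, e.g. (1.78,-4.02,-2.63)→(0.82,0.66,-3.47) → open.

115.78 OPEN


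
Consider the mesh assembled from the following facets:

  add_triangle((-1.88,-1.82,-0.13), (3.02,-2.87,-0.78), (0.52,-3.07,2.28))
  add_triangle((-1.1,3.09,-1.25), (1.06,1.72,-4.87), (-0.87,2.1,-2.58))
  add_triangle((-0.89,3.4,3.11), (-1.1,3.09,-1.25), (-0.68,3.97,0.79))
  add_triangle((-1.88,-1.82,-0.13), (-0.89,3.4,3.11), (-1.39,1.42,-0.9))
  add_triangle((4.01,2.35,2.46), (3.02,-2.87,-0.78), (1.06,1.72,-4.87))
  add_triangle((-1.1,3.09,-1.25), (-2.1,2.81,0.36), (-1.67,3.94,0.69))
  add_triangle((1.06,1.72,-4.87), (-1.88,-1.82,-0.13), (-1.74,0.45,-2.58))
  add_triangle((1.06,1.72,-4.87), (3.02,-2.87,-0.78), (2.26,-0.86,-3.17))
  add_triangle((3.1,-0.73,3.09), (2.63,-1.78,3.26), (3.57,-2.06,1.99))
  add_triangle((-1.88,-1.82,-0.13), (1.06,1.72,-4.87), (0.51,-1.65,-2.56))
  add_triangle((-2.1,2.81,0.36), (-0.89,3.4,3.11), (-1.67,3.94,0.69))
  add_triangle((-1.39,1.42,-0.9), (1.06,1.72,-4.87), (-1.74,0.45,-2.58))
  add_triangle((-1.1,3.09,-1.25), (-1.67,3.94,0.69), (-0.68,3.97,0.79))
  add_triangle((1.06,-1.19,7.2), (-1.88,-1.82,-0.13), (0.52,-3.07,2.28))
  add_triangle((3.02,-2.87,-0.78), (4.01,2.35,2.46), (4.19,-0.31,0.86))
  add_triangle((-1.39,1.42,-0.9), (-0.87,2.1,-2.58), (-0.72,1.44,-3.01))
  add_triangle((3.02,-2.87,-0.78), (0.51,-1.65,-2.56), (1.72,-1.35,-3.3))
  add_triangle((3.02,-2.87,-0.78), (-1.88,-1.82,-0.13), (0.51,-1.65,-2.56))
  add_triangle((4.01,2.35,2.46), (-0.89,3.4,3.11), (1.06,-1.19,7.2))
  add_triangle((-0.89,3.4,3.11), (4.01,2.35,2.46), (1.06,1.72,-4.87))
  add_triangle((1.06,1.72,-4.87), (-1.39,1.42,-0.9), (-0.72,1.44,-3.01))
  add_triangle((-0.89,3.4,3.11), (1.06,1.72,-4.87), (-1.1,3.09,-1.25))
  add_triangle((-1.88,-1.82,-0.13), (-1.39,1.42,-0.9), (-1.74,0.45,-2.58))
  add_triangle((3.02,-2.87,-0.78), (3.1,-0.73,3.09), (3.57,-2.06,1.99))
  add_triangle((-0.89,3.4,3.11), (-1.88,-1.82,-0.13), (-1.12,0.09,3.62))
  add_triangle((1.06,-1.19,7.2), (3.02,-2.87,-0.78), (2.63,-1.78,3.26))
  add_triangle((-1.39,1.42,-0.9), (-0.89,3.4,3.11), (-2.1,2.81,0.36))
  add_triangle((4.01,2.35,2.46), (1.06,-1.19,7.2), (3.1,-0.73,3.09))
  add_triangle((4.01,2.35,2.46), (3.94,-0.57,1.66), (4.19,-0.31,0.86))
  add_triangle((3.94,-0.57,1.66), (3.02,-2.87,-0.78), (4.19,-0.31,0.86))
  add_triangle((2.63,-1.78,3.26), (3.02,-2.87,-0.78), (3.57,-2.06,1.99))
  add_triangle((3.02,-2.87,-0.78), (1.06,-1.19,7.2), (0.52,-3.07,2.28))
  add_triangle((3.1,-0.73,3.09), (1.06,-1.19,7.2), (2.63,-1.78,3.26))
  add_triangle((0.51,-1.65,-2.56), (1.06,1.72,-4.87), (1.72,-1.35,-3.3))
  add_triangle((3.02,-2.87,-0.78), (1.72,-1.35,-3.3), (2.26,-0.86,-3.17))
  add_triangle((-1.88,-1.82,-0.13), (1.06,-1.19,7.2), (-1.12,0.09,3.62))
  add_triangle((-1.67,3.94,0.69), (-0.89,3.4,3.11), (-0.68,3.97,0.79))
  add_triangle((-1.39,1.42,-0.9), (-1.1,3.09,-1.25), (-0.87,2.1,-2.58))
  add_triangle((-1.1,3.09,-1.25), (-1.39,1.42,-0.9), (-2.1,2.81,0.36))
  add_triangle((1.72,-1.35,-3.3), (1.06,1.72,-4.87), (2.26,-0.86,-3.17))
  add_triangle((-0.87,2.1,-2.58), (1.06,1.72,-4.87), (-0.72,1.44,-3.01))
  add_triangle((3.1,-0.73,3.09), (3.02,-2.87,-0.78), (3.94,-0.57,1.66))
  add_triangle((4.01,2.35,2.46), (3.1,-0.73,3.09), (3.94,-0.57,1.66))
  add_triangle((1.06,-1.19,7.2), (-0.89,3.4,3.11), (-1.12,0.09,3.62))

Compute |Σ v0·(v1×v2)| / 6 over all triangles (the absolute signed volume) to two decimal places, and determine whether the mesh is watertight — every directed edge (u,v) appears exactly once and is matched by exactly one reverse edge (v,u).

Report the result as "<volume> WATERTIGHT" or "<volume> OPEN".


Per-triangle v0·(v1×v2)/6:
  t1: +5.1808
  t2: +1.7535
  t3: -1.2985
  t4: +3.8218
  t5: +19.0514
  t6: +1.0873
  t7: +2.7713
  t8: +0.5713
  t9: +1.3428
  t10: +3.8846
  t11: +1.4531
  t12: +2.6526
  t13: +1.1924
  t14: +6.4213
  t15: -0.4381
  t16: +0.3847
  t17: +2.0229
  t18: +4.0471
  t19: +21.5918
  t20: +17.1530
  t21: -0.7450
  t22: +4.5517
  t23: +1.5938
  t24: +0.6383
  t25: +3.7703
  t26: +3.0683
  t27: -0.4247
  t28: +9.7096
  t29: +1.8918
  t30: +1.8456
  t31: +1.5880
  t32: +9.4678
  t33: +3.3739
  t34: +2.1731
  t35: +1.4806
  t36: +5.1897
  t37: +1.6214
  t38: +0.7677
  t39: +0.8662
  t40: +1.5961
  t41: +0.8889
  t42: +3.2296
  t43: +3.5749
  t44: +6.6503
Σ = +163.0149 → |volume| = 163.01

Directed edges: 132 total, each appears once with its reverse present → watertight.

163.01 WATERTIGHT


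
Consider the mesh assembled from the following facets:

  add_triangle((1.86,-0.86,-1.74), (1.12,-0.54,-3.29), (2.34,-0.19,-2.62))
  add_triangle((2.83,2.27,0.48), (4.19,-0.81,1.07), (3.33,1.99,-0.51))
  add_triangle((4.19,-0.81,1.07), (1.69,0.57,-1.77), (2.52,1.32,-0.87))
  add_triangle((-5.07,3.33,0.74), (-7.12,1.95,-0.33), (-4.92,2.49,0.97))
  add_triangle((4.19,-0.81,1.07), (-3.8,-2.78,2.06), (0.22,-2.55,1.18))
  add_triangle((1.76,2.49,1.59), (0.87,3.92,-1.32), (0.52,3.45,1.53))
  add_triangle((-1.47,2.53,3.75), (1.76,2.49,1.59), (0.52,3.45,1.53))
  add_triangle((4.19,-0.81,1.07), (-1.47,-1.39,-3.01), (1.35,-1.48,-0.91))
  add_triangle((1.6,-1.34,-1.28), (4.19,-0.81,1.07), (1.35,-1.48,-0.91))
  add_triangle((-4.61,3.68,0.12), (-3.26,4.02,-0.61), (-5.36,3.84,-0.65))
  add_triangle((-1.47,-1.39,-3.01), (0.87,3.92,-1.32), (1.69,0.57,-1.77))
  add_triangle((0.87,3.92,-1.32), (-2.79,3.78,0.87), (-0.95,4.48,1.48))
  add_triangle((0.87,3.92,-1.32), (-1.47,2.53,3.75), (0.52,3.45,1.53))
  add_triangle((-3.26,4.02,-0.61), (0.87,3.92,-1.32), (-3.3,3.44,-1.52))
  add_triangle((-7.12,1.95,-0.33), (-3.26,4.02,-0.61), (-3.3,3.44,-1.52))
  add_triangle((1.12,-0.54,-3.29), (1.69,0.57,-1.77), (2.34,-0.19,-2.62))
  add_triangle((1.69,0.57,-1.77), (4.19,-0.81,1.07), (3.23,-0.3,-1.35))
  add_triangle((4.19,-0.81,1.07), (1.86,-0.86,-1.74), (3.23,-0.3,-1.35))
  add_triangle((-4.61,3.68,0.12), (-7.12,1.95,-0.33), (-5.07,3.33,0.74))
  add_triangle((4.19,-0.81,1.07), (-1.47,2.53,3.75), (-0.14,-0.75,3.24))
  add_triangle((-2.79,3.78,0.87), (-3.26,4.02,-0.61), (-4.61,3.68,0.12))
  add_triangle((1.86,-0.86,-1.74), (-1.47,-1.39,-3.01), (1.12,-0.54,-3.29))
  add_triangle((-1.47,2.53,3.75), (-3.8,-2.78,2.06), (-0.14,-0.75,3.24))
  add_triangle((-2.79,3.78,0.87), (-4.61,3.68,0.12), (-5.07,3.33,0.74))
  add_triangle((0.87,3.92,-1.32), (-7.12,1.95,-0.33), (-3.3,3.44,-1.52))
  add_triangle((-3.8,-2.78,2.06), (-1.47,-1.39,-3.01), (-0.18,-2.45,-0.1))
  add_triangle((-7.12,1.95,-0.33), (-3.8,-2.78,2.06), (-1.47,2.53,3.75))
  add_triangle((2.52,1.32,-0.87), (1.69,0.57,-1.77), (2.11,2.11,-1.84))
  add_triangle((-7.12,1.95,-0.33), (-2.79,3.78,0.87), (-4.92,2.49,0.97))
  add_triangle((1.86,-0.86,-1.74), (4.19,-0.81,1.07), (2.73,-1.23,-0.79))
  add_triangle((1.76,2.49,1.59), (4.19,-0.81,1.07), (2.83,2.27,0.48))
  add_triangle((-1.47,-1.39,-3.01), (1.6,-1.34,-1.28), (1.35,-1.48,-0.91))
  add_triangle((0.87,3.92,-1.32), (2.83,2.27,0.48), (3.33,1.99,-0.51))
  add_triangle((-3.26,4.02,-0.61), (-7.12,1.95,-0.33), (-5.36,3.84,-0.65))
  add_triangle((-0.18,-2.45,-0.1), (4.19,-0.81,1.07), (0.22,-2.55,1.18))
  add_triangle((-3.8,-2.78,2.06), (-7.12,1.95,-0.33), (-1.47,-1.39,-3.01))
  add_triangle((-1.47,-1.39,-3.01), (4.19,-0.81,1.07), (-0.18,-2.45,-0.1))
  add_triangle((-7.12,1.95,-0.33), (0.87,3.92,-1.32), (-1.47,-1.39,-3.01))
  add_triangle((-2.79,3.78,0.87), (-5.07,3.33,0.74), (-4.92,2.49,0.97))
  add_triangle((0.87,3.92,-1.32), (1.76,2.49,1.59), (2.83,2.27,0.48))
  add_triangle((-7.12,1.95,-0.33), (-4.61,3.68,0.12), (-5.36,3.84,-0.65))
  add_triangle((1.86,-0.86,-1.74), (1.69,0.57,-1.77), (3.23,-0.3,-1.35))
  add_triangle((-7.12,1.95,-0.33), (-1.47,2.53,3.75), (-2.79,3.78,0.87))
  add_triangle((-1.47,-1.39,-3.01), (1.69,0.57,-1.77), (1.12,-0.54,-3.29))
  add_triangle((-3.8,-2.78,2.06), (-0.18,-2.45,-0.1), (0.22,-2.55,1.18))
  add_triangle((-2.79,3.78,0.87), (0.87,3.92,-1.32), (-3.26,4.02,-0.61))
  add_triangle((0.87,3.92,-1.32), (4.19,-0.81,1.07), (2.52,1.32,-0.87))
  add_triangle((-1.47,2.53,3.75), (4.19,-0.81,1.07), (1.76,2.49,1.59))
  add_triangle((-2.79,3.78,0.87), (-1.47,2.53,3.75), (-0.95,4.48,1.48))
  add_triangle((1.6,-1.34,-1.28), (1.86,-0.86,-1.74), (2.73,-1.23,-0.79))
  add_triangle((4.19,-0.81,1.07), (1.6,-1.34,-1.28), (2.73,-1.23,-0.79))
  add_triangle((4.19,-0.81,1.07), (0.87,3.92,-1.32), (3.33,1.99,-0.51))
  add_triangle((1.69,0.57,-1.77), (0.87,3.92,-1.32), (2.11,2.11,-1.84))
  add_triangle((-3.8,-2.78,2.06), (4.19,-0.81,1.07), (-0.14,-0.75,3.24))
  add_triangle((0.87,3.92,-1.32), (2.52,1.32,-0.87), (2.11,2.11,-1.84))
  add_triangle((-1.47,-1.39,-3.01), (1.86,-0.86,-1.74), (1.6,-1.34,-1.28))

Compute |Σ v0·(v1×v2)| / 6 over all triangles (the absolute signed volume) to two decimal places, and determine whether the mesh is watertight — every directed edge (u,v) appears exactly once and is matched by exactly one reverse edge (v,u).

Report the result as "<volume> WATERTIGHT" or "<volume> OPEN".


175.64 OPEN

Per-triangle v0·(v1×v2)/6:
  t1: +0.6229
  t2: +2.2299
  t3: +1.8306
  t4: +1.4382
  t5: +2.5481
  t6: +2.5131
  t7: +2.6095
  t8: -0.7758
  t9: +0.5343
  t10: +1.0942
  t11: +4.7503
  t12: +4.3636
  t13: +2.8339
  t14: +2.9553
  t15: +3.6919
  t16: +0.5402
  t17: +0.8631
  t18: +1.2618
  t19: +2.0282
  t20: +7.3761
  t21: +1.6976
  t22: +1.4085
  t23: +8.4362
  t24: +1.1648
  t25: -2.6516
  t26: +5.5502
  t27: +22.9563
  t28: +0.6479
  t29: -2.9327
  t30: +0.5665
  t31: +2.7234
  t32: +0.5088
  t33: +2.1049
  t34: -0.1985
  t35: +2.0447
  t36: +18.0950
  t37: +4.5084
  t38: +17.4103
  t39: +0.7045
  t40: +2.7092
  t41: +2.0912
  t42: +0.7702
  t43: +11.1417
  t44: +0.6429
  t45: +2.2469
  t46: +4.0499
  t47: +2.3748
  t48: +6.3649
  t49: +4.5907
  t50: +0.3304
  t51: +0.2423
  t52: -1.0474
  t53: +0.5388
  t54: +6.3954
  t55: +1.1870
  t56: +0.9550
Σ = +175.6387 → |volume| = 175.64

Directed edges: 168 total; 6 unmatched, e.g. (2.34,-0.19,-2.62)→(1.86,-0.86,-1.74) → open.


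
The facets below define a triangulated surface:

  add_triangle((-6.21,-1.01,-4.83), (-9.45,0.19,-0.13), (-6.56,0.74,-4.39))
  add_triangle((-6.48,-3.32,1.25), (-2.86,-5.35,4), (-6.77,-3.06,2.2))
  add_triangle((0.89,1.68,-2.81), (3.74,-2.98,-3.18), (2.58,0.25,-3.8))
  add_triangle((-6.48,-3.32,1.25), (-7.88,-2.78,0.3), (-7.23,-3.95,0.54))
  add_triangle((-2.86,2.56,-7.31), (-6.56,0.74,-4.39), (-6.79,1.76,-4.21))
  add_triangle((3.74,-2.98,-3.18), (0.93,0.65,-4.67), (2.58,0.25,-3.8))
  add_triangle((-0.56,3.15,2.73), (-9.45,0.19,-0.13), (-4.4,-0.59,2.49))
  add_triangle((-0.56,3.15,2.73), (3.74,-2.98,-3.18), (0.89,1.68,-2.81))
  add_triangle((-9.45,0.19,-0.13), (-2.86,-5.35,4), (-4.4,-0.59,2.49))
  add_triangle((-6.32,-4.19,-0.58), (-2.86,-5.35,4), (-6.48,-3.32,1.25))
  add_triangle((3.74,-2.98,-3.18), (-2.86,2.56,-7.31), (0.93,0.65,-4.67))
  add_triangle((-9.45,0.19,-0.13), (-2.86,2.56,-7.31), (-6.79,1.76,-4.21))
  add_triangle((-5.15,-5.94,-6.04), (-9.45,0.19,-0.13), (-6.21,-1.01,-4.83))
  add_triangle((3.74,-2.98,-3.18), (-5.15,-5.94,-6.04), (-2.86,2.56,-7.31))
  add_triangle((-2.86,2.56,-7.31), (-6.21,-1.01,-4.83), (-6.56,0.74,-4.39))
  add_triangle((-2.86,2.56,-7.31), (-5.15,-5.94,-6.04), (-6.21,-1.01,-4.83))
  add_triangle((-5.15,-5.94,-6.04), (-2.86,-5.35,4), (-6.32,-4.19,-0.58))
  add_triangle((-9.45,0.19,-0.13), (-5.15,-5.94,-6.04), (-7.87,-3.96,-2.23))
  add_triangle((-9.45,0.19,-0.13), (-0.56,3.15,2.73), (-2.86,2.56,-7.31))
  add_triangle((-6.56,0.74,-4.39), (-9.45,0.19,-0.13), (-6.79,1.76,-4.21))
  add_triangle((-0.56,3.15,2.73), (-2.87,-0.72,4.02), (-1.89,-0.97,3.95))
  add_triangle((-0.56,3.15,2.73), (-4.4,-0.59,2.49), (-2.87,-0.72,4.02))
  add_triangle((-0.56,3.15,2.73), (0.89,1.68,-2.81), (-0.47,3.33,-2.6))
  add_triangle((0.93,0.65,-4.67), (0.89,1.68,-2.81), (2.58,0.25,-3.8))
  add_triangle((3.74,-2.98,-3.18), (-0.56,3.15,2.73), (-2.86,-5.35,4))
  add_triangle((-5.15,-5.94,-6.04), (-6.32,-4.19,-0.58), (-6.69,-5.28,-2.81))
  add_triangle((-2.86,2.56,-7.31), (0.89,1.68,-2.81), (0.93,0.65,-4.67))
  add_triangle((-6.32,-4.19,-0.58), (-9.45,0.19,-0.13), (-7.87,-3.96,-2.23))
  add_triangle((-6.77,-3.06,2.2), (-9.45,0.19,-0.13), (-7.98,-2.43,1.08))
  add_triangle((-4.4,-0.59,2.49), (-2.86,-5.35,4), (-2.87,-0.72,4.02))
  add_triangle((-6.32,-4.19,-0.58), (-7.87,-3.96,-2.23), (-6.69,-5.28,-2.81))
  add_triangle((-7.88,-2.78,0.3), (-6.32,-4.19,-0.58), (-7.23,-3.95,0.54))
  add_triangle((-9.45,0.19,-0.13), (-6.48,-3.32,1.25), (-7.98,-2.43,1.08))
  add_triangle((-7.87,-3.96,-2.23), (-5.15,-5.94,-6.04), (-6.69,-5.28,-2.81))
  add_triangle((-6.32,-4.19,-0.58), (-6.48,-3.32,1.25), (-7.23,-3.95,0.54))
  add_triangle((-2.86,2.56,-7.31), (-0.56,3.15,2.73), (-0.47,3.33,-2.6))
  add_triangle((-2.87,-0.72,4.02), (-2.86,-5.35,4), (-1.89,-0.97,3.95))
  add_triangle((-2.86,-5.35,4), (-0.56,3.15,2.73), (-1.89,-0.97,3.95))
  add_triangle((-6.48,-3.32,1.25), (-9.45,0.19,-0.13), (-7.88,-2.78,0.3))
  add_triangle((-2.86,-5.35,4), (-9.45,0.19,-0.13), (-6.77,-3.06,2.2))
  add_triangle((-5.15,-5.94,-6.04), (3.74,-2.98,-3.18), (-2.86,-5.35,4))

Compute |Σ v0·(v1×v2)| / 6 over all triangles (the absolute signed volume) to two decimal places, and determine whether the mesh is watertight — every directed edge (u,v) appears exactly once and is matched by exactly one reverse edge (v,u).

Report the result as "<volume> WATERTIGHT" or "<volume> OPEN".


Per-triangle v0·(v1×v2)/6:
  t1: +12.2296
  t2: +5.2726
  t3: -0.5588
  t4: +1.4843
  t5: +6.6815
  t6: +4.1826
  t7: +15.5340
  t8: +6.8170
  t9: +17.4060
  t10: +11.0935
  t11: +7.7669
  t12: -2.3657
  t13: +34.4923
  t14: +62.8138
  t15: +11.7408
  t16: +33.2266
  t17: +31.5945
  t18: +18.5213
  t19: +46.7331
  t20: +7.0517
  t21: +2.5118
  t22: +6.2594
  t23: +3.1503
  t24: +1.9008
  t25: +13.3608
  t26: +0.8887
  t27: +4.7262
  t28: +11.2284
  t29: +3.3667
  t30: +8.1406
  t31: +4.2506
  t32: +2.1897
  t33: +1.0019
  t34: +7.4824
  t35: +0.4012
  t36: +7.5368
  t37: +2.8880
  t38: -0.2337
  t39: +3.9783
  t40: +0.8034
  t41: +59.3627
Σ = +476.9125 → |volume| = 476.91

Directed edges: 123 total; 9 unmatched, e.g. (-6.77,-3.06,2.2)→(-6.48,-3.32,1.25) → open.

476.91 OPEN


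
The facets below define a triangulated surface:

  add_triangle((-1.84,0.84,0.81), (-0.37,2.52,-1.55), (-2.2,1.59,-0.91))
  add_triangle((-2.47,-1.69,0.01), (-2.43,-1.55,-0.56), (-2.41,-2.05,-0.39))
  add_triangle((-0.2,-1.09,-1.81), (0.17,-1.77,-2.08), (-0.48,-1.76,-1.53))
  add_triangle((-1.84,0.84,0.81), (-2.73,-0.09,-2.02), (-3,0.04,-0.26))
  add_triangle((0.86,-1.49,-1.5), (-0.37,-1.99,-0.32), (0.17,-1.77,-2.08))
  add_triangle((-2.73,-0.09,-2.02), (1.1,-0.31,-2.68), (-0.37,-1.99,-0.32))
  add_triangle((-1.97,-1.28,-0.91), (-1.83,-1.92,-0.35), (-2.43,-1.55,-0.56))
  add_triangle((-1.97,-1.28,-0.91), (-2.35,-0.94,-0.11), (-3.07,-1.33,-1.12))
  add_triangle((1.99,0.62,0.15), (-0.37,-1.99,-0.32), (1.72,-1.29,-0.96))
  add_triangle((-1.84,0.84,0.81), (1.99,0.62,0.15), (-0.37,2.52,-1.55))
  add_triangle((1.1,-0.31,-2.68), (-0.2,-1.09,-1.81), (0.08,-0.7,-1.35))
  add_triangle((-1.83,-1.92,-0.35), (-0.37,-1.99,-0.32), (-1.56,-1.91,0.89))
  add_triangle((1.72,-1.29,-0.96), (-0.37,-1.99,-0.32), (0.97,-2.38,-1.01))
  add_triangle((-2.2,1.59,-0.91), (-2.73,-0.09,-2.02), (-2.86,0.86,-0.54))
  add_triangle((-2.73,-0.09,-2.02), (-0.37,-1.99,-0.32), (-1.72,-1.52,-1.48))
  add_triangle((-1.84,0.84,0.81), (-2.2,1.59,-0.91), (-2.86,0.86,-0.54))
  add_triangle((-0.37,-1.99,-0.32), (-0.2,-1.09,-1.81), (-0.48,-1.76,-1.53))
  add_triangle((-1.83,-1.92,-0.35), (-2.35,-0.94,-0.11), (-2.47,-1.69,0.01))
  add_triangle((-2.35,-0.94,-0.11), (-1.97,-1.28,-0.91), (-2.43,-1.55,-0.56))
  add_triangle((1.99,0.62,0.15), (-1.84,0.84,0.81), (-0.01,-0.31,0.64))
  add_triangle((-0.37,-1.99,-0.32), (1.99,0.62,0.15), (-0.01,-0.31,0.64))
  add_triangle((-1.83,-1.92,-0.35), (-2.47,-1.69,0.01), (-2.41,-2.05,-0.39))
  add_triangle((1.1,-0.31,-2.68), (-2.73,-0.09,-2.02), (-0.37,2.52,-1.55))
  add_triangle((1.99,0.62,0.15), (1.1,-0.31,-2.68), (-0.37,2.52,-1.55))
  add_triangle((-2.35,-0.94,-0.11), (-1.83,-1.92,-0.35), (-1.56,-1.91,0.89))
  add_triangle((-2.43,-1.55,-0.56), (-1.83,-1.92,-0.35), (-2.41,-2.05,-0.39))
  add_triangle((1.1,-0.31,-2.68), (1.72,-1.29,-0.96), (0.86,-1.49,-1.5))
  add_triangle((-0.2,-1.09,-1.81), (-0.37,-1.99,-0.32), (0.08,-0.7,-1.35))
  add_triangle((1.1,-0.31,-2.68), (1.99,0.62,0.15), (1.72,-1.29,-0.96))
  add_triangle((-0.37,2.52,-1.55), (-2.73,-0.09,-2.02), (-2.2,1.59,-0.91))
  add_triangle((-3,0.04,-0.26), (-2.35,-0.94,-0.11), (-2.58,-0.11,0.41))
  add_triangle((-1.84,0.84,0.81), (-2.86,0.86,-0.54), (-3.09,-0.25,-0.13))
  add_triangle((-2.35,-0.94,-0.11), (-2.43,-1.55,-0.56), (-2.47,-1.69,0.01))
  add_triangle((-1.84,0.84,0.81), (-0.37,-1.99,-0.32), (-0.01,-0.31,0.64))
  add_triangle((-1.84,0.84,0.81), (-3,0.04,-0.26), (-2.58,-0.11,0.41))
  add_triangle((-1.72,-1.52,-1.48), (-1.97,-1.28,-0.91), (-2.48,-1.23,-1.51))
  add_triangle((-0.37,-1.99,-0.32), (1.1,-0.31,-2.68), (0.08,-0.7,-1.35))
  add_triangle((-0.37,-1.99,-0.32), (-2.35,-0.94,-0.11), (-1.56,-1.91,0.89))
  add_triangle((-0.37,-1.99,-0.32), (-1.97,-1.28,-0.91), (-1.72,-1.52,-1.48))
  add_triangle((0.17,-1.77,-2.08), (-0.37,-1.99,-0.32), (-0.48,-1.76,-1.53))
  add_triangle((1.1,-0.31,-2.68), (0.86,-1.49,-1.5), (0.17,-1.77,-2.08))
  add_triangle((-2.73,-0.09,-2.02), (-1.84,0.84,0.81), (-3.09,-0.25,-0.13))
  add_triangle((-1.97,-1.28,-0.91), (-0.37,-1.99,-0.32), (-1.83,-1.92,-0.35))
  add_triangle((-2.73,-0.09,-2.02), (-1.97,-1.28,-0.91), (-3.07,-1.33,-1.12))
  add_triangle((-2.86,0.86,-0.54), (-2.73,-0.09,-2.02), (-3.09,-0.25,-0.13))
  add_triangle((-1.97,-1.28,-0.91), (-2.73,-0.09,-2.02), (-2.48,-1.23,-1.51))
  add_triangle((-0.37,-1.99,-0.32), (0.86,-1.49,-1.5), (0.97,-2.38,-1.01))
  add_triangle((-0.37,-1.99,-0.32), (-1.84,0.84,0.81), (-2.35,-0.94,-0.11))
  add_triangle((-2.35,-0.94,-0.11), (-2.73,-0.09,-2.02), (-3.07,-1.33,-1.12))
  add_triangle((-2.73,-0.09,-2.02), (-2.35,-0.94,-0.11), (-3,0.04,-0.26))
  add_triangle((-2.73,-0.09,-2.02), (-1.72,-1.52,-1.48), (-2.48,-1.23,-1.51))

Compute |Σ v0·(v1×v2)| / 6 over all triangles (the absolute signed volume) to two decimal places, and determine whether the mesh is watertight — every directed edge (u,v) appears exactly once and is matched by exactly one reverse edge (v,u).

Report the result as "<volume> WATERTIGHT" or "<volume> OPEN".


27.39 OPEN

Per-triangle v0·(v1×v2)/6:
  t1: +1.0467
  t2: +0.1126
  t3: +0.1497
  t4: +0.6659
  t5: +0.4684
  t6: +3.1369
  t7: +0.1397
  t8: +0.1555
  t9: +0.5006
  t10: +1.5427
  t11: -0.0426
  t12: +0.6013
  t13: +0.0552
  t14: +0.8806
  t15: -0.1558
  t16: +0.5798
  t17: -0.0839
  t18: -0.1311
  t19: +0.0991
  t20: +0.3969
  t21: +0.4281
  t22: +0.0509
  t23: +4.2266
  t24: +2.7444
  t25: +0.5812
  t26: +0.0355
  t27: +0.6511
  t28: -0.1128
  t29: +1.4373
  t30: +1.7925
  t31: +0.3010
  t32: +0.7125
  t33: +0.1511
  t34: +0.4674
  t35: +0.3283
  t36: +0.1340
  t37: -0.2918
  t38: -0.8472
  t39: +0.3741
  t40: +0.2974
  t41: +0.5690
  t42: -1.0300
  t43: +0.3203
  t44: +0.3305
  t45: +1.0425
  t46: +0.1064
  t47: +0.3539
  t48: +0.4597
  t49: +0.4587
  t50: +0.8721
  t51: +0.3247
Σ = +27.3876 → |volume| = 27.39

Directed edges: 153 total; 9 unmatched, e.g. (-0.2,-1.09,-1.81)→(0.17,-1.77,-2.08) → open.
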